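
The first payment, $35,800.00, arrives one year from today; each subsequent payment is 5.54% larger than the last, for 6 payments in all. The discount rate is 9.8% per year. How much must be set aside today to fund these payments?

Periodic rate r = 0.098 per year.
Growing ordinary annuity: PV = PMT₁ × [1 − ((1+g)/(1+r))^n] / (r − g) = 35,800 × [1 − ((1+0.0554)/(1+r))^6] / (r − 0.0554) = $177,606.98.

$177,606.98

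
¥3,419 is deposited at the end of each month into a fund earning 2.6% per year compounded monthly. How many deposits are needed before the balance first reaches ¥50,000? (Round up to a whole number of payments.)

Periodic rate r = 0.026/12 per month; n is counted in months.
Ordinary annuity FV: 50,000 = 3,419 × [((1+r)^n − 1)/r].
(1+r)^n = 1 + 50,000 × r / 3,419, so n = ln(1 + 50,000·r/3,419) / ln(1+r) = 14.41.
Round up to a whole number of payments: n = 15.

15 payments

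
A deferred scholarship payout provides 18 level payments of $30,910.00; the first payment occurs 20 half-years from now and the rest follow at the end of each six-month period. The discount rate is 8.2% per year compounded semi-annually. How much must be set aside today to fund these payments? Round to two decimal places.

$180,893.01

Ordinary annuity of 18 payments, first payment at period 20.
Periodic rate r = 0.082/2 per half-year; n is counted in half-years.
The ordinary-annuity PV formula values the stream one period before the first payment (period 19); discount that back 19 periods:
PV₀ = 30,910 × [1 − (1+r)^−18] / r × (1+r)^−19 = $180,893.01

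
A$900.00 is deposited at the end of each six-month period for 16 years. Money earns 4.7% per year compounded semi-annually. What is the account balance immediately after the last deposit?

This is an ordinary annuity: 32 deposits of A$900.00 at the end of each six-month period.
Periodic rate r = 0.047/2 per half-year; n is counted in half-years.
FV = PMT × [((1+r)^n − 1)/r] = 900 × [(1+r)^32 − 1] / r = A$42,237.33

A$42,237.33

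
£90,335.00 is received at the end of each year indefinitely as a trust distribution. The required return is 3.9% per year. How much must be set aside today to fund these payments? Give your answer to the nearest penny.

Periodic rate r = 0.039 per year.
Level perpetuity: PV = PMT / r = 90,335 / (0.039) = £2,316,282.05.

£2,316,282.05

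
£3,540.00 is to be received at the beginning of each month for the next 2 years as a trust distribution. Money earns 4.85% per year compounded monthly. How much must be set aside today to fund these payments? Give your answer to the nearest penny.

£81,140.71

This is an annuity due: 24 payments of £3,540.00 at the beginning of each month.
Periodic rate r = 0.0485/12 per month; n is counted in months.
PV = PMT × [(1 − (1+r)^−n)/r] × (1+r) = 3,540 × [1 − (1+r)^−24] / r × (1+r) = £81,140.71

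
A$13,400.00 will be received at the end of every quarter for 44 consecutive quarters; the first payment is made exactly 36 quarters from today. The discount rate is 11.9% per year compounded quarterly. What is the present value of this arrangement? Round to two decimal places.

Ordinary annuity of 44 payments, first payment at period 36.
Periodic rate r = 0.119/4 per quarter; n is counted in quarters.
The ordinary-annuity PV formula values the stream one period before the first payment (period 35); discount that back 35 periods:
PV₀ = 13,400 × [1 − (1+r)^−44] / r × (1+r)^−35 = A$116,994.42

A$116,994.42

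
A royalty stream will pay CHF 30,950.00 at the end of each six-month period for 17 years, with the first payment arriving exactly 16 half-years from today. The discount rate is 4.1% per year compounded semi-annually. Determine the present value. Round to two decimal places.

Ordinary annuity of 34 payments, first payment at period 16.
Periodic rate r = 0.041/2 per half-year; n is counted in half-years.
The ordinary-annuity PV formula values the stream one period before the first payment (period 15); discount that back 15 periods:
PV₀ = 30,950 × [1 − (1+r)^−34] / r × (1+r)^−15 = CHF 554,995.58

CHF 554,995.58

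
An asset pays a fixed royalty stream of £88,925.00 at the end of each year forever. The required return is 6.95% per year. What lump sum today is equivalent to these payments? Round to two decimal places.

Periodic rate r = 0.0695 per year.
Level perpetuity: PV = PMT / r = 88,925 / (0.0695) = £1,279,496.40.

£1,279,496.40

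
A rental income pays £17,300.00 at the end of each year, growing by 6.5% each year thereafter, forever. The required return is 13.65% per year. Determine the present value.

£241,958.04

Periodic rate r = 0.1365 per year.
Growing perpetuity (Gordon): PV = PMT₁ / (r − g) = 17,300 / (r − 0.065) = £241,958.04.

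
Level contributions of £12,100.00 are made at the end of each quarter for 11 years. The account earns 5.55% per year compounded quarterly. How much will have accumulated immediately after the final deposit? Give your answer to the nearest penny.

This is an ordinary annuity: 44 deposits of £12,100.00 at the end of each quarter.
Periodic rate r = 0.0555/4 per quarter; n is counted in quarters.
FV = PMT × [((1+r)^n − 1)/r] = 12,100 × [(1+r)^44 − 1] / r = £726,994.75

£726,994.75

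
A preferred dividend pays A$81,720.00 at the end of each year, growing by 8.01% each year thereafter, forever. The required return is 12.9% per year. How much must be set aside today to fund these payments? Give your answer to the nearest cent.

A$1,671,165.64

Periodic rate r = 0.129 per year.
Growing perpetuity (Gordon): PV = PMT₁ / (r − g) = 81,720 / (r − 0.0801) = A$1,671,165.64.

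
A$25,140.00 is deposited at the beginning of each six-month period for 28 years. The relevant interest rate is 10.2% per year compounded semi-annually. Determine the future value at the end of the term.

This is an annuity due: 56 deposits of A$25,140.00 at the beginning of each six-month period.
Periodic rate r = 0.102/2 per half-year; n is counted in half-years.
FV = PMT × [((1+r)^n − 1)/r] × (1+r) = 25,140 × [(1+r)^56 − 1] / r × (1+r) = A$7,879,416.86

A$7,879,416.86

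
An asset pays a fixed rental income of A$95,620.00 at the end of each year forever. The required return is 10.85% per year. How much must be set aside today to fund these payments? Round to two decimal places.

A$881,290.32

Periodic rate r = 0.1085 per year.
Level perpetuity: PV = PMT / r = 95,620 / (0.1085) = A$881,290.32.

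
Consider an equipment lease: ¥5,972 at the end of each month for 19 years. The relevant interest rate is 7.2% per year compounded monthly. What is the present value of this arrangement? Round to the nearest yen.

¥740,868

This is an ordinary annuity: 228 payments of ¥5,972 at the end of each month.
Periodic rate r = 0.072/12 per month; n is counted in months.
PV = PMT × [(1 − (1+r)^−n)/r] = 5,972 × [1 − (1+r)^−228] / r = ¥740,868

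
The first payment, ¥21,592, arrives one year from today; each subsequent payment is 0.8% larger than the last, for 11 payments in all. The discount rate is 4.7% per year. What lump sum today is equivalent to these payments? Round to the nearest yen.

Periodic rate r = 0.047 per year.
Growing ordinary annuity: PV = PMT₁ × [1 − ((1+g)/(1+r))^n] / (r − g) = 21,592 × [1 − ((1+0.008)/(1+r))^11] / (r − 0.008) = ¥188,987.

¥188,987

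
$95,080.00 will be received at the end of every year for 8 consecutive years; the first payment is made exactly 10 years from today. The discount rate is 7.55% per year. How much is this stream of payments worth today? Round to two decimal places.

$288,709.37

Ordinary annuity of 8 payments, first payment at period 10.
Periodic rate r = 0.0755 per year.
The ordinary-annuity PV formula values the stream one period before the first payment (period 9); discount that back 9 periods:
PV₀ = 95,080 × [1 − (1+r)^−8] / r × (1+r)^−9 = $288,709.37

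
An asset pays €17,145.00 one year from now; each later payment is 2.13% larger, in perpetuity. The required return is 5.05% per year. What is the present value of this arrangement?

€587,157.53

Periodic rate r = 0.0505 per year.
Growing perpetuity (Gordon): PV = PMT₁ / (r − g) = 17,145 / (r − 0.0213) = €587,157.53.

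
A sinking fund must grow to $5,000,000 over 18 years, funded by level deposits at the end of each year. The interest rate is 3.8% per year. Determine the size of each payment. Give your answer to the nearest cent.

$198,573.06

Level ordinary annuity; solve FV = PMT × [((1+r)^n − 1)/r] for PMT.
Periodic rate r = 0.038 per year.
With n = 18: PMT = 5,000,000 / ([((1+r)^n − 1)/r]) = $198,573.06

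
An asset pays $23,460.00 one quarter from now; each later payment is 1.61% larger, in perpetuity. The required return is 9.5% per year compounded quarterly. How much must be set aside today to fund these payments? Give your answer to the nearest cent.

Periodic rate r = 0.095/4 per quarter.
Growing perpetuity (Gordon): PV = PMT₁ / (r − g) = 23,460 / (r − 0.0161) = $3,066,666.67.

$3,066,666.67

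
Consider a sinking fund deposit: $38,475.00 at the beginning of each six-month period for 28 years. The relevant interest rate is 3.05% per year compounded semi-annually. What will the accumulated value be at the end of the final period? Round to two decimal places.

$3,416,763.72

This is an annuity due: 56 deposits of $38,475.00 at the beginning of each six-month period.
Periodic rate r = 0.0305/2 per half-year; n is counted in half-years.
FV = PMT × [((1+r)^n − 1)/r] × (1+r) = 38,475 × [(1+r)^56 − 1] / r × (1+r) = $3,416,763.72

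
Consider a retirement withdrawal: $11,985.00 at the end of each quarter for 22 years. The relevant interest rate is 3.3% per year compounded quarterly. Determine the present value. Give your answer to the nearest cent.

$747,742.41

This is an ordinary annuity: 88 payments of $11,985.00 at the end of each quarter.
Periodic rate r = 0.033/4 per quarter; n is counted in quarters.
PV = PMT × [(1 − (1+r)^−n)/r] = 11,985 × [1 − (1+r)^−88] / r = $747,742.41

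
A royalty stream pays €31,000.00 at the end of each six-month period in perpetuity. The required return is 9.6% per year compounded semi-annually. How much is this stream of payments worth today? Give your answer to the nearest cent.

€645,833.33

Periodic rate r = 0.096/2 per half-year.
Level perpetuity: PV = PMT / r = 31,000 / (0.096/2) = €645,833.33.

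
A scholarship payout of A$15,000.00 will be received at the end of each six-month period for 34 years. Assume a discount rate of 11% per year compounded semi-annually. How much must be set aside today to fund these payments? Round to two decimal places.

A$265,573.07

This is an ordinary annuity: 68 payments of A$15,000.00 at the end of each six-month period.
Periodic rate r = 0.11/2 per half-year; n is counted in half-years.
PV = PMT × [(1 − (1+r)^−n)/r] = 15,000 × [1 − (1+r)^−68] / r = A$265,573.07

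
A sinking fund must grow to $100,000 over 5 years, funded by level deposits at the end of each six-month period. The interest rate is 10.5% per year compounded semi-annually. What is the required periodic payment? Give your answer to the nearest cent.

Level ordinary annuity; solve FV = PMT × [((1+r)^n − 1)/r] for PMT.
Periodic rate r = 0.105/2 per half-year; n is counted in half-years.
With n = 10: PMT = 100,000 / ([((1+r)^n − 1)/r]) = $7,858.15

$7,858.15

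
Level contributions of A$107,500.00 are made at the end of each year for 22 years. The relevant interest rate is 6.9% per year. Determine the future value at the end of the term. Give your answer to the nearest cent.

This is an ordinary annuity: 22 deposits of A$107,500.00 at the end of each year.
Periodic rate r = 0.069 per year.
FV = PMT × [((1+r)^n − 1)/r] = 107,500 × [(1+r)^22 − 1] / r = A$5,203,931.23

A$5,203,931.23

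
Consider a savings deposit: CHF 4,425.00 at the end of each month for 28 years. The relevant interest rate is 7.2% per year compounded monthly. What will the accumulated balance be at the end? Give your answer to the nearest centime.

This is an ordinary annuity: 336 deposits of CHF 4,425.00 at the end of each month.
Periodic rate r = 0.072/12 per month; n is counted in months.
FV = PMT × [((1+r)^n − 1)/r] = 4,425 × [(1+r)^336 − 1] / r = CHF 4,766,564.90

CHF 4,766,564.90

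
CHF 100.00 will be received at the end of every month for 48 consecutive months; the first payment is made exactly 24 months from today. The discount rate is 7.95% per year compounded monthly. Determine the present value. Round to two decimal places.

Ordinary annuity of 48 payments, first payment at period 24.
Periodic rate r = 0.0795/12 per month; n is counted in months.
The ordinary-annuity PV formula values the stream one period before the first payment (period 23); discount that back 23 periods:
PV₀ = 100 × [1 − (1+r)^−48] / r × (1+r)^−23 = CHF 3,522.41

CHF 3,522.41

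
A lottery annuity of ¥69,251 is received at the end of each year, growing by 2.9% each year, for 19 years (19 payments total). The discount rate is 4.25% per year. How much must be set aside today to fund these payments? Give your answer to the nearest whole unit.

Periodic rate r = 0.0425 per year.
Growing ordinary annuity: PV = PMT₁ × [1 − ((1+g)/(1+r))^n] / (r − g) = 69,251 × [1 − ((1+0.029)/(1+r))^19] / (r − 0.029) = ¥1,125,288.

¥1,125,288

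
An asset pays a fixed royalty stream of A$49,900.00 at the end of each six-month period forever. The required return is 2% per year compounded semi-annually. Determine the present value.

Periodic rate r = 0.02/2 per half-year.
Level perpetuity: PV = PMT / r = 49,900 / (0.02/2) = A$4,990,000.00.

A$4,990,000.00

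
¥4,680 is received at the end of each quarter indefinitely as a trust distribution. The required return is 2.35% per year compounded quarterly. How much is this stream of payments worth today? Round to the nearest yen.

Periodic rate r = 0.0235/4 per quarter.
Level perpetuity: PV = PMT / r = 4,680 / (0.0235/4) = ¥796,596.

¥796,596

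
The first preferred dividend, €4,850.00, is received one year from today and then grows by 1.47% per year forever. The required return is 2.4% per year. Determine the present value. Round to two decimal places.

Periodic rate r = 0.024 per year.
Growing perpetuity (Gordon): PV = PMT₁ / (r − g) = 4,850 / (r − 0.0147) = €521,505.38.

€521,505.38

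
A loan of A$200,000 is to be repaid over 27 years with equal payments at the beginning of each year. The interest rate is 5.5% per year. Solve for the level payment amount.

Level annuity due; solve PV = PMT × [(1 − (1+r)^−n)/r] × (1+r) for PMT.
Periodic rate r = 0.055 per year.
With n = 27: PMT = 200,000 / ([(1 − (1+r)^−n)/r] × (1+r)) = A$13,640.24

A$13,640.24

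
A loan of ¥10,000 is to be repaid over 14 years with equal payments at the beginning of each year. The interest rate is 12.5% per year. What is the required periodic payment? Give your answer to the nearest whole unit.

Level annuity due; solve PV = PMT × [(1 − (1+r)^−n)/r] × (1+r) for PMT.
Periodic rate r = 0.125 per year.
With n = 14: PMT = 10,000 / ([(1 − (1+r)^−n)/r] × (1+r)) = ¥1,376

¥1,376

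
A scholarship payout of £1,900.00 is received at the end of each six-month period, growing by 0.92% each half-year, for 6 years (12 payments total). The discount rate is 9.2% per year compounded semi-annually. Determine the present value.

£18,037.15

Periodic rate r = 0.092/2 per half-year; n is counted in half-years.
Growing ordinary annuity: PV = PMT₁ × [1 − ((1+g)/(1+r))^n] / (r − g) = 1,900 × [1 − ((1+0.0092)/(1+r))^12] / (r − 0.0092) = £18,037.15.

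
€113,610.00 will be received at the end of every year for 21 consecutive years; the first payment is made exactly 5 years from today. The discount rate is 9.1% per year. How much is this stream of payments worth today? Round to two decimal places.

€739,703.41

Ordinary annuity of 21 payments, first payment at period 5.
Periodic rate r = 0.091 per year.
The ordinary-annuity PV formula values the stream one period before the first payment (period 4); discount that back 4 periods:
PV₀ = 113,610 × [1 − (1+r)^−21] / r × (1+r)^−4 = €739,703.41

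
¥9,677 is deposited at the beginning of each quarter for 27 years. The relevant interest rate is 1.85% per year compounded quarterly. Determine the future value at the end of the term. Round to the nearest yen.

¥1,357,894

This is an annuity due: 108 deposits of ¥9,677 at the beginning of each quarter.
Periodic rate r = 0.0185/4 per quarter; n is counted in quarters.
FV = PMT × [((1+r)^n − 1)/r] × (1+r) = 9,677 × [(1+r)^108 − 1] / r × (1+r) = ¥1,357,894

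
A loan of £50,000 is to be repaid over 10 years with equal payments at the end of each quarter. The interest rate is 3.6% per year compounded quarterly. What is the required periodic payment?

Level ordinary annuity; solve PV = PMT × [(1 − (1+r)^−n)/r] for PMT.
Periodic rate r = 0.036/4 per quarter; n is counted in quarters.
With n = 40: PMT = 50,000 / ([(1 − (1+r)^−n)/r]) = £1,494.03

£1,494.03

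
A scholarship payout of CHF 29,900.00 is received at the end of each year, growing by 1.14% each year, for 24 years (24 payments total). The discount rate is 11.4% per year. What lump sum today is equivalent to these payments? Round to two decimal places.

CHF 262,752.85

Periodic rate r = 0.114 per year.
Growing ordinary annuity: PV = PMT₁ × [1 − ((1+g)/(1+r))^n] / (r − g) = 29,900 × [1 − ((1+0.0114)/(1+r))^24] / (r − 0.0114) = CHF 262,752.85.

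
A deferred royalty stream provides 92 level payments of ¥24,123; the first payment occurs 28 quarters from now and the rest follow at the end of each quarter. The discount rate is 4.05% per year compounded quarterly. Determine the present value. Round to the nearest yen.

Ordinary annuity of 92 payments, first payment at period 28.
Periodic rate r = 0.0405/4 per quarter; n is counted in quarters.
The ordinary-annuity PV formula values the stream one period before the first payment (period 27); discount that back 27 periods:
PV₀ = 24,123 × [1 − (1+r)^−92] / r × (1+r)^−27 = ¥1,096,681

¥1,096,681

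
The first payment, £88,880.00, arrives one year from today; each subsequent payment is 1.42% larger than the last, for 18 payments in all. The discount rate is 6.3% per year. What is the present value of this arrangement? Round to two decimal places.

Periodic rate r = 0.063 per year.
Growing ordinary annuity: PV = PMT₁ × [1 − ((1+g)/(1+r))^n] / (r − g) = 88,880 × [1 − ((1+0.0142)/(1+r))^18] / (r − 0.0142) = £1,039,665.00.

£1,039,665.00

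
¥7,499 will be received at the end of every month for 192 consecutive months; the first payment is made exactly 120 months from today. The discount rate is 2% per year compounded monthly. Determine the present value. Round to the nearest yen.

Ordinary annuity of 192 payments, first payment at period 120.
Periodic rate r = 0.02/12 per month; n is counted in months.
The ordinary-annuity PV formula values the stream one period before the first payment (period 119); discount that back 119 periods:
PV₀ = 7,499 × [1 − (1+r)^−192] / r × (1+r)^−119 = ¥1,009,947

¥1,009,947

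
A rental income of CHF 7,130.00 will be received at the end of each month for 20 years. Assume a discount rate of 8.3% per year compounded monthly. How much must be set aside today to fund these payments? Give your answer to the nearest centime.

CHF 833,716.60

This is an ordinary annuity: 240 payments of CHF 7,130.00 at the end of each month.
Periodic rate r = 0.083/12 per month; n is counted in months.
PV = PMT × [(1 − (1+r)^−n)/r] = 7,130 × [1 − (1+r)^−240] / r = CHF 833,716.60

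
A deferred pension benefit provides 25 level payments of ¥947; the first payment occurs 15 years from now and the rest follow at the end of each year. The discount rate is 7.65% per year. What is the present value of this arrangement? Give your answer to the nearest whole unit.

Ordinary annuity of 25 payments, first payment at period 15.
Periodic rate r = 0.0765 per year.
The ordinary-annuity PV formula values the stream one period before the first payment (period 14); discount that back 14 periods:
PV₀ = 947 × [1 − (1+r)^−25] / r × (1+r)^−14 = ¥3,712

¥3,712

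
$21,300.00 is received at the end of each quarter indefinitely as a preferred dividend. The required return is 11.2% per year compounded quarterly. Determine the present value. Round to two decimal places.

$760,714.29

Periodic rate r = 0.112/4 per quarter.
Level perpetuity: PV = PMT / r = 21,300 / (0.112/4) = $760,714.29.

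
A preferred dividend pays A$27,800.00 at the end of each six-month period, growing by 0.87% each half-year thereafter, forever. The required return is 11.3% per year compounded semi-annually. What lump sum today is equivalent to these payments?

Periodic rate r = 0.113/2 per half-year.
Growing perpetuity (Gordon): PV = PMT₁ / (r − g) = 27,800 / (r − 0.0087) = A$581,589.96.

A$581,589.96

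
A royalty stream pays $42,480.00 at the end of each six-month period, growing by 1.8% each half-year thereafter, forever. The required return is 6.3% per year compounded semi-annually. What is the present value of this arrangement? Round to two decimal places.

Periodic rate r = 0.063/2 per half-year.
Growing perpetuity (Gordon): PV = PMT₁ / (r − g) = 42,480 / (r − 0.018) = $3,146,666.67.

$3,146,666.67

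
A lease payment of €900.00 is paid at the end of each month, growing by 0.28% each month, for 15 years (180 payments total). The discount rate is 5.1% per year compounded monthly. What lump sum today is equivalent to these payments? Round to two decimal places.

€142,145.75

Periodic rate r = 0.051/12 per month; n is counted in months.
Growing ordinary annuity: PV = PMT₁ × [1 − ((1+g)/(1+r))^n] / (r − g) = 900 × [1 − ((1+0.0028)/(1+r))^180] / (r − 0.0028) = €142,145.75.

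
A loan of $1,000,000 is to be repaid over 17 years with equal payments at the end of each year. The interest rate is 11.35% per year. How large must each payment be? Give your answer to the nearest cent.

Level ordinary annuity; solve PV = PMT × [(1 − (1+r)^−n)/r] for PMT.
Periodic rate r = 0.1135 per year.
With n = 17: PMT = 1,000,000 / ([(1 − (1+r)^−n)/r]) = $135,246.67

$135,246.67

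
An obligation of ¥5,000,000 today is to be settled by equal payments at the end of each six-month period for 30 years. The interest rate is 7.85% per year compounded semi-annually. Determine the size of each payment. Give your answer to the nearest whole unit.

¥217,878

Level ordinary annuity; solve PV = PMT × [(1 − (1+r)^−n)/r] for PMT.
Periodic rate r = 0.0785/2 per half-year; n is counted in half-years.
With n = 60: PMT = 5,000,000 / ([(1 − (1+r)^−n)/r]) = ¥217,878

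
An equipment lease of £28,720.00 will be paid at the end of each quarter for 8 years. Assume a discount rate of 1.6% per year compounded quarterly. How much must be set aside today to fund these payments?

£861,039.59

This is an ordinary annuity: 32 payments of £28,720.00 at the end of each quarter.
Periodic rate r = 0.016/4 per quarter; n is counted in quarters.
PV = PMT × [(1 − (1+r)^−n)/r] = 28,720 × [1 − (1+r)^−32] / r = £861,039.59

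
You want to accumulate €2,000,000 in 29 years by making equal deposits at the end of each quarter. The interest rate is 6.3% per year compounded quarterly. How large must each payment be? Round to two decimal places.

Level ordinary annuity; solve FV = PMT × [((1+r)^n − 1)/r] for PMT.
Periodic rate r = 0.063/4 per quarter; n is counted in quarters.
With n = 116: PMT = 2,000,000 / ([((1+r)^n − 1)/r]) = €6,143.53

€6,143.53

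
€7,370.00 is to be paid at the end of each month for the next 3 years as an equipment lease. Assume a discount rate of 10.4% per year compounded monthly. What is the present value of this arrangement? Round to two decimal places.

This is an ordinary annuity: 36 payments of €7,370.00 at the end of each month.
Periodic rate r = 0.104/12 per month; n is counted in months.
PV = PMT × [(1 − (1+r)^−n)/r] = 7,370 × [1 − (1+r)^−36] / r = €227,081.48

€227,081.48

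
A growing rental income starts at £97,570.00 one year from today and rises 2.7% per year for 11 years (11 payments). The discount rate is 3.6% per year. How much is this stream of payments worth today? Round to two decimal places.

Periodic rate r = 0.036 per year.
Growing ordinary annuity: PV = PMT₁ × [1 − ((1+g)/(1+r))^n] / (r − g) = 97,570 × [1 − ((1+0.027)/(1+r))^11] / (r − 0.027) = £992,128.61.

£992,128.61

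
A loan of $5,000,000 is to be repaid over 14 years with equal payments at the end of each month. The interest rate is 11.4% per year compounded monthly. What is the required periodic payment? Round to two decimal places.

$59,691.25

Level ordinary annuity; solve PV = PMT × [(1 − (1+r)^−n)/r] for PMT.
Periodic rate r = 0.114/12 per month; n is counted in months.
With n = 168: PMT = 5,000,000 / ([(1 − (1+r)^−n)/r]) = $59,691.25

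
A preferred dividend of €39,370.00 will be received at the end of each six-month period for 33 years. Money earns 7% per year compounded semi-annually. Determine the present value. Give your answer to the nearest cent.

This is an ordinary annuity: 66 payments of €39,370.00 at the end of each six-month period.
Periodic rate r = 0.07/2 per half-year; n is counted in half-years.
PV = PMT × [(1 − (1+r)^−n)/r] = 39,370 × [1 − (1+r)^−66] / r = €1,008,703.11

€1,008,703.11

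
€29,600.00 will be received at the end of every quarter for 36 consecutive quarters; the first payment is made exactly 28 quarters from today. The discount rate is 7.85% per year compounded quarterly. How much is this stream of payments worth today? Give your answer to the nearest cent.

Ordinary annuity of 36 payments, first payment at period 28.
Periodic rate r = 0.0785/4 per quarter; n is counted in quarters.
The ordinary-annuity PV formula values the stream one period before the first payment (period 27); discount that back 27 periods:
PV₀ = 29,600 × [1 − (1+r)^−36] / r × (1+r)^−27 = €449,125.85

€449,125.85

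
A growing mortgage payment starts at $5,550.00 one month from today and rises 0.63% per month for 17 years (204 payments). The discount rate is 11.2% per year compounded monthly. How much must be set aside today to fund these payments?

Periodic rate r = 0.112/12 per month; n is counted in months.
Growing ordinary annuity: PV = PMT₁ × [1 − ((1+g)/(1+r))^n] / (r − g) = 5,550 × [1 − ((1+0.0063)/(1+r))^204] / (r − 0.0063) = $839,487.05.

$839,487.05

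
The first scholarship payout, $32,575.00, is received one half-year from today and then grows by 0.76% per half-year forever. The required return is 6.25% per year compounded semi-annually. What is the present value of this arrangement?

$1,377,378.44

Periodic rate r = 0.0625/2 per half-year.
Growing perpetuity (Gordon): PV = PMT₁ / (r − g) = 32,575 / (r − 0.0076) = $1,377,378.44.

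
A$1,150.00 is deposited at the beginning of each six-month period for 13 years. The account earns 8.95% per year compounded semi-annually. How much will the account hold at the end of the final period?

A$56,950.72

This is an annuity due: 26 deposits of A$1,150.00 at the beginning of each six-month period.
Periodic rate r = 0.0895/2 per half-year; n is counted in half-years.
FV = PMT × [((1+r)^n − 1)/r] × (1+r) = 1,150 × [(1+r)^26 − 1] / r × (1+r) = A$56,950.72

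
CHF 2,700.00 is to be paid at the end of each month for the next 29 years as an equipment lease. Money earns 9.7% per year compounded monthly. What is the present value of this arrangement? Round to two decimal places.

This is an ordinary annuity: 348 payments of CHF 2,700.00 at the end of each month.
Periodic rate r = 0.097/12 per month; n is counted in months.
PV = PMT × [(1 − (1+r)^−n)/r] = 2,700 × [1 − (1+r)^−348] / r = CHF 313,743.14

CHF 313,743.14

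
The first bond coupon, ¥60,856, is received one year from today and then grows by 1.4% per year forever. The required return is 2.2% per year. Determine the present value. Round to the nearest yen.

¥7,607,000

Periodic rate r = 0.022 per year.
Growing perpetuity (Gordon): PV = PMT₁ / (r − g) = 60,856 / (r − 0.014) = ¥7,607,000.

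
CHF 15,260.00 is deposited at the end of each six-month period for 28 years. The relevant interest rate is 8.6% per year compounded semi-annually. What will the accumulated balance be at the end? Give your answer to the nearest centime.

This is an ordinary annuity: 56 deposits of CHF 15,260.00 at the end of each six-month period.
Periodic rate r = 0.086/2 per half-year; n is counted in half-years.
FV = PMT × [((1+r)^n − 1)/r] = 15,260 × [(1+r)^56 − 1] / r = CHF 3,394,909.76

CHF 3,394,909.76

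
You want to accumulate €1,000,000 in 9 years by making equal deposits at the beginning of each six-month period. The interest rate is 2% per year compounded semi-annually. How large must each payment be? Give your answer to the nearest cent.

€50,477.28

Level annuity due; solve FV = PMT × [((1+r)^n − 1)/r] × (1+r) for PMT.
Periodic rate r = 0.02/2 per half-year; n is counted in half-years.
With n = 18: PMT = 1,000,000 / ([((1+r)^n − 1)/r] × (1+r)) = €50,477.28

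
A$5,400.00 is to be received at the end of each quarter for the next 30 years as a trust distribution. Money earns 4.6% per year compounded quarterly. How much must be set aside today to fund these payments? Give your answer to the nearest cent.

This is an ordinary annuity: 120 payments of A$5,400.00 at the end of each quarter.
Periodic rate r = 0.046/4 per quarter; n is counted in quarters.
PV = PMT × [(1 − (1+r)^−n)/r] = 5,400 × [1 − (1+r)^−120] / r = A$350,498.75

A$350,498.75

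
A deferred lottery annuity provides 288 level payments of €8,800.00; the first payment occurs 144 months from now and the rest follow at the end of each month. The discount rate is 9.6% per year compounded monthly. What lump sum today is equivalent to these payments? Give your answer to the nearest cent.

€316,521.64

Ordinary annuity of 288 payments, first payment at period 144.
Periodic rate r = 0.096/12 per month; n is counted in months.
The ordinary-annuity PV formula values the stream one period before the first payment (period 143); discount that back 143 periods:
PV₀ = 8,800 × [1 − (1+r)^−288] / r × (1+r)^−143 = €316,521.64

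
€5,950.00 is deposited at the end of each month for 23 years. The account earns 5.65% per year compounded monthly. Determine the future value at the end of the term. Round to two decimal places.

This is an ordinary annuity: 276 deposits of €5,950.00 at the end of each month.
Periodic rate r = 0.0565/12 per month; n is counted in months.
FV = PMT × [((1+r)^n − 1)/r] = 5,950 × [(1+r)^276 − 1] / r = €3,356,804.61

€3,356,804.61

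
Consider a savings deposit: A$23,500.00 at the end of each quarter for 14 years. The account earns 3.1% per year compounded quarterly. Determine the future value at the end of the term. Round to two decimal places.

This is an ordinary annuity: 56 deposits of A$23,500.00 at the end of each quarter.
Periodic rate r = 0.031/4 per quarter; n is counted in quarters.
FV = PMT × [((1+r)^n − 1)/r] = 23,500 × [(1+r)^56 − 1] / r = A$1,639,962.56

A$1,639,962.56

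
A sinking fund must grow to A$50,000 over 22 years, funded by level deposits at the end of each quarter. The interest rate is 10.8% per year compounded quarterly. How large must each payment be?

A$143.19

Level ordinary annuity; solve FV = PMT × [((1+r)^n − 1)/r] for PMT.
Periodic rate r = 0.108/4 per quarter; n is counted in quarters.
With n = 88: PMT = 50,000 / ([((1+r)^n − 1)/r]) = A$143.19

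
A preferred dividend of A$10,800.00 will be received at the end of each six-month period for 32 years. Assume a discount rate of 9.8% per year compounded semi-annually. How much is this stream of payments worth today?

This is an ordinary annuity: 64 payments of A$10,800.00 at the end of each six-month period.
Periodic rate r = 0.098/2 per half-year; n is counted in half-years.
PV = PMT × [(1 − (1+r)^−n)/r] = 10,800 × [1 − (1+r)^−64] / r = A$210,090.14

A$210,090.14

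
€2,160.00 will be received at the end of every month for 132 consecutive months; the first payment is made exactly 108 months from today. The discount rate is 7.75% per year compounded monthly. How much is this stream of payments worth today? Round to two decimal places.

€96,148.95

Ordinary annuity of 132 payments, first payment at period 108.
Periodic rate r = 0.0775/12 per month; n is counted in months.
The ordinary-annuity PV formula values the stream one period before the first payment (period 107); discount that back 107 periods:
PV₀ = 2,160 × [1 − (1+r)^−132] / r × (1+r)^−107 = €96,148.95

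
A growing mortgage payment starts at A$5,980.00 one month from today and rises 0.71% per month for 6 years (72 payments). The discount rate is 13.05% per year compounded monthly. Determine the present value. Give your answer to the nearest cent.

Periodic rate r = 0.1305/12 per month; n is counted in months.
Growing ordinary annuity: PV = PMT₁ × [1 − ((1+g)/(1+r))^n] / (r − g) = 5,980 × [1 − ((1+0.0071)/(1+r))^72] / (r − 0.0071) = A$374,081.09.

A$374,081.09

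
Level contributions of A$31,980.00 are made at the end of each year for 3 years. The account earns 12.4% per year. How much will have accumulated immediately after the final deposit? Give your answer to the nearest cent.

A$108,328.28

This is an ordinary annuity: 3 deposits of A$31,980.00 at the end of each year.
Periodic rate r = 0.124 per year.
FV = PMT × [((1+r)^n − 1)/r] = 31,980 × [(1+r)^3 − 1] / r = A$108,328.28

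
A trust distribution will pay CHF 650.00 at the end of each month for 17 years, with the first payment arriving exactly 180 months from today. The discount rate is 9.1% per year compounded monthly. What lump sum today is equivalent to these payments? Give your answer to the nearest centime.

Ordinary annuity of 204 payments, first payment at period 180.
Periodic rate r = 0.091/12 per month; n is counted in months.
The ordinary-annuity PV formula values the stream one period before the first payment (period 179); discount that back 179 periods:
PV₀ = 650 × [1 − (1+r)^−204] / r × (1+r)^−179 = CHF 17,422.42

CHF 17,422.42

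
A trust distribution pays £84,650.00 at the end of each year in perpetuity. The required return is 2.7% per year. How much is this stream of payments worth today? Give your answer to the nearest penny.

£3,135,185.19

Periodic rate r = 0.027 per year.
Level perpetuity: PV = PMT / r = 84,650 / (0.027) = £3,135,185.19.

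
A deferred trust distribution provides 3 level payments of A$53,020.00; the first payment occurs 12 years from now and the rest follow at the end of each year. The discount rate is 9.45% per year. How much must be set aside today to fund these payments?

A$49,310.07

Ordinary annuity of 3 payments, first payment at period 12.
Periodic rate r = 0.0945 per year.
The ordinary-annuity PV formula values the stream one period before the first payment (period 11); discount that back 11 periods:
PV₀ = 53,020 × [1 − (1+r)^−3] / r × (1+r)^−11 = A$49,310.07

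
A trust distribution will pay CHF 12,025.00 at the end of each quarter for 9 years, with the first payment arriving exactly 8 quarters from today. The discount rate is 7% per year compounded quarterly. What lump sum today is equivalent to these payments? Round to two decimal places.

Ordinary annuity of 36 payments, first payment at period 8.
Periodic rate r = 0.07/4 per quarter; n is counted in quarters.
The ordinary-annuity PV formula values the stream one period before the first payment (period 7); discount that back 7 periods:
PV₀ = 12,025 × [1 − (1+r)^−36] / r × (1+r)^−7 = CHF 282,676.77

CHF 282,676.77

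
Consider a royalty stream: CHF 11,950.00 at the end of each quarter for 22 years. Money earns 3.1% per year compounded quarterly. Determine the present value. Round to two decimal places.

CHF 760,273.12

This is an ordinary annuity: 88 payments of CHF 11,950.00 at the end of each quarter.
Periodic rate r = 0.031/4 per quarter; n is counted in quarters.
PV = PMT × [(1 − (1+r)^−n)/r] = 11,950 × [1 − (1+r)^−88] / r = CHF 760,273.12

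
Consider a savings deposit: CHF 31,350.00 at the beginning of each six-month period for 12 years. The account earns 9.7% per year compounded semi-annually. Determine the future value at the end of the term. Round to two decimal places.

CHF 1,434,320.31

This is an annuity due: 24 deposits of CHF 31,350.00 at the beginning of each six-month period.
Periodic rate r = 0.097/2 per half-year; n is counted in half-years.
FV = PMT × [((1+r)^n − 1)/r] × (1+r) = 31,350 × [(1+r)^24 − 1] / r × (1+r) = CHF 1,434,320.31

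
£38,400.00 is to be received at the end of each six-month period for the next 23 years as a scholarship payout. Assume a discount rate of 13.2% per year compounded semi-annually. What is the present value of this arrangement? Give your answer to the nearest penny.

£551,060.34

This is an ordinary annuity: 46 payments of £38,400.00 at the end of each six-month period.
Periodic rate r = 0.132/2 per half-year; n is counted in half-years.
PV = PMT × [(1 − (1+r)^−n)/r] = 38,400 × [1 − (1+r)^−46] / r = £551,060.34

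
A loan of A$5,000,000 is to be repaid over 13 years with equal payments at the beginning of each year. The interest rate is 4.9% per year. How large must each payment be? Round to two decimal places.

A$504,365.17

Level annuity due; solve PV = PMT × [(1 − (1+r)^−n)/r] × (1+r) for PMT.
Periodic rate r = 0.049 per year.
With n = 13: PMT = 5,000,000 / ([(1 − (1+r)^−n)/r] × (1+r)) = A$504,365.17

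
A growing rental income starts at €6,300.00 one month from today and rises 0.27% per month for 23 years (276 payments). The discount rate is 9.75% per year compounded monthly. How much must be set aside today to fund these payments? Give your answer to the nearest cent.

Periodic rate r = 0.0975/12 per month; n is counted in months.
Growing ordinary annuity: PV = PMT₁ × [1 − ((1+g)/(1+r))^n] / (r − g) = 6,300 × [1 − ((1+0.0027)/(1+r))^276] / (r − 0.0027) = €899,369.07.

€899,369.07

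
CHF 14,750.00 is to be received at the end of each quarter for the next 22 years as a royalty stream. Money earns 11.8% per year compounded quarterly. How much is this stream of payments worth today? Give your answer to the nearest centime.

This is an ordinary annuity: 88 payments of CHF 14,750.00 at the end of each quarter.
Periodic rate r = 0.118/4 per quarter; n is counted in quarters.
PV = PMT × [(1 − (1+r)^−n)/r] = 14,750 × [1 − (1+r)^−88] / r = CHF 461,287.51

CHF 461,287.51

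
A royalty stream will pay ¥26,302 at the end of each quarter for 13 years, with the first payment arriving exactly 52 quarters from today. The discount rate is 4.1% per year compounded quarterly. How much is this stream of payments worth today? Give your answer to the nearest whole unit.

Ordinary annuity of 52 payments, first payment at period 52.
Periodic rate r = 0.041/4 per quarter; n is counted in quarters.
The ordinary-annuity PV formula values the stream one period before the first payment (period 51); discount that back 51 periods:
PV₀ = 26,302 × [1 − (1+r)^−52] / r × (1+r)^−51 = ¥627,813

¥627,813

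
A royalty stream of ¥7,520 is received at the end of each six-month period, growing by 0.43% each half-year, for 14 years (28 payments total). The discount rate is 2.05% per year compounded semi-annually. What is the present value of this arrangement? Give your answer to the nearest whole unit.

¥192,667

Periodic rate r = 0.0205/2 per half-year; n is counted in half-years.
Growing ordinary annuity: PV = PMT₁ × [1 − ((1+g)/(1+r))^n] / (r − g) = 7,520 × [1 − ((1+0.0043)/(1+r))^28] / (r − 0.0043) = ¥192,667.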